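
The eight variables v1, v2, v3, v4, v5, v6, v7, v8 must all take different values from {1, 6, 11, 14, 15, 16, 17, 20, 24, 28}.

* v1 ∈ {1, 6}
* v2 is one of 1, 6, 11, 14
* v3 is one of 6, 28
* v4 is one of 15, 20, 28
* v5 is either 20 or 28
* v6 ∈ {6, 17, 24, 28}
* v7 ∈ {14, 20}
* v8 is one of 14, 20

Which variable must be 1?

v7 and v8 share exactly the 2 values {14, 20}; by pigeonhole those values go to them, so strike 14, 20 from v2, v4, v5.
v5 has just one choice, so v5 = 28. Remove 28 from v3, v4, v6.
v3 must be 6 (only option left). Strike 6 from v1, v2, v6.
So 1 goes to v1.

v1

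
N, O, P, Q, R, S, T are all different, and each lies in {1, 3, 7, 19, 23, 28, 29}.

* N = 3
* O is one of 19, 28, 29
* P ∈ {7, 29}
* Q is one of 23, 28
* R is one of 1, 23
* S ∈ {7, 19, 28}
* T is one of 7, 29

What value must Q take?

23

N must be 3 (only option left).
The 6 still-open variables together cover exactly {1, 7, 19, 23, 28, 29} — 6 values for 6 variables — and 1 appears only in R's list, so R = 1.
The 5 still-open variables draw from only 5 values {7, 19, 23, 28, 29}, so each is used; only Q can be 23, hence Q = 23.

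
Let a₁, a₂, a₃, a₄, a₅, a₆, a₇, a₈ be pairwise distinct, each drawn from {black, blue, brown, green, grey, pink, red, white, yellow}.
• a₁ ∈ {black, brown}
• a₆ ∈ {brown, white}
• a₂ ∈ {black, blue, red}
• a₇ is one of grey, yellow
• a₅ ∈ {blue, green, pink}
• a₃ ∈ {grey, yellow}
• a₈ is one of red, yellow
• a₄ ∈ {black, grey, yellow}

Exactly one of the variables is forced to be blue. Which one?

a₂

a₃ and a₇ between them cover only {grey, yellow} — a naked pair. Remove those values from a₄, a₈.
a₄ must be black (only option left). Remove black from a₁, a₂.
a₈'s domain is down to {red}, so a₈ = red. Eliminate red elsewhere: a₂.
So blue goes to a₂.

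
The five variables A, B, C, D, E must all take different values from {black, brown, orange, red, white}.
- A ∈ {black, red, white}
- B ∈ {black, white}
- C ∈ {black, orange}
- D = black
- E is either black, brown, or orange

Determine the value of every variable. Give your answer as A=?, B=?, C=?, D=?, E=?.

D's domain is down to {black}, so D = black. So A, B, C, E can't be black.
B's domain is down to {white}, so B = white. Remove white from A.
C has just one choice, so C = orange. Strike orange from E.
E has just one choice, so E = brown.
A must be red (only option left).

A=red, B=white, C=orange, D=black, E=brown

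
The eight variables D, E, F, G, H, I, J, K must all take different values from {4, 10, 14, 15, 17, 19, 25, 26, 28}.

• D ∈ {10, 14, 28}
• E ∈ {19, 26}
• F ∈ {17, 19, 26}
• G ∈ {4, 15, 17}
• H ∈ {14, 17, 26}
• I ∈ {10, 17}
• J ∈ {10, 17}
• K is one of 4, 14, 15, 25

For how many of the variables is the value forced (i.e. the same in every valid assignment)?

2

The 2 variables I and J are confined to {10, 17}, which locks those values in; drop them from D, F, G, H.
E and F share exactly the 2 values {19, 26}; by pigeonhole those values go to them, so strike 19, 26 from H.
That leaves H = 14. Eliminate 14 elsewhere: D, K.
D must be 28 (only option left).
Determined: D=28, H=14. The other variables each still have more than one consistent value. That makes 2.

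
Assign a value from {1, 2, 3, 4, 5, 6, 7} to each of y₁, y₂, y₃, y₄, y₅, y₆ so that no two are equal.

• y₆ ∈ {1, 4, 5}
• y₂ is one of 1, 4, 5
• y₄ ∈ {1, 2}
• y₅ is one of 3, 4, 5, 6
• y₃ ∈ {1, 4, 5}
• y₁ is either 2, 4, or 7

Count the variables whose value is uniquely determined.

y₂, y₃, y₆ share exactly the 3 values {1, 4, 5}; by pigeonhole those values go to them, so strike 1, 4, 5 from y₁, y₄, y₅.
y₄ must be 2 (only option left). Eliminate 2 elsewhere: y₁.
y₁ has just one choice, so y₁ = 7.
Determined: y₁=7, y₄=2. The other variables each still have more than one consistent value. That makes 2.

2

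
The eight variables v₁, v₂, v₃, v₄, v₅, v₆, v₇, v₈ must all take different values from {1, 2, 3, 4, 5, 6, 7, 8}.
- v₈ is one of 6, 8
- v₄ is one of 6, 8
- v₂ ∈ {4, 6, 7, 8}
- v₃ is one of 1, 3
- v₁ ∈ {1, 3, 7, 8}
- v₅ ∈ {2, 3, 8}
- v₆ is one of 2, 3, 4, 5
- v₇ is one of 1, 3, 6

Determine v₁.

7

The 8 variables draw from only 8 values {1, 2, 3, 4, 5, 6, 7, 8}, so each is used; only v₆ can be 5, hence v₆ = 5.
Among the 7 still-open variables, 2 fits only v₅ (and all 7 values in {1, 2, 3, 4, 6, 7, 8} must be used), so v₅ = 2.
Among the 6 still-open variables, 4 fits only v₂ (and all 6 values in {1, 3, 4, 6, 7, 8} must be used), so v₂ = 4.
The 5 still-open variables together cover exactly {1, 3, 6, 7, 8} — 5 values for 5 variables — and 7 appears only in v₁'s list, so v₁ = 7.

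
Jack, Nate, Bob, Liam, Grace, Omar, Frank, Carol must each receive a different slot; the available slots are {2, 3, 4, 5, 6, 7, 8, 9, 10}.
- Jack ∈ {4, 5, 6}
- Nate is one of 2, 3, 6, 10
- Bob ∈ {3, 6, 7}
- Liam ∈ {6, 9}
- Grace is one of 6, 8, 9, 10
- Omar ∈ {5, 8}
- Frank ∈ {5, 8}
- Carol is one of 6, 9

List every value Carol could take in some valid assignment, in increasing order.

6, 9

Liam and Carol between them cover only {6, 9} — a naked pair. Remove those values from Jack, Nate, Bob, Grace.
Omar and Frank between them cover only {5, 8} — a naked pair. Remove those values from Jack, Grace.
Jack must be 4 (only option left).
That leaves Grace = 10. Strike 10 from Nate.
No further eliminations apply; Carol can still be any of 6, 9.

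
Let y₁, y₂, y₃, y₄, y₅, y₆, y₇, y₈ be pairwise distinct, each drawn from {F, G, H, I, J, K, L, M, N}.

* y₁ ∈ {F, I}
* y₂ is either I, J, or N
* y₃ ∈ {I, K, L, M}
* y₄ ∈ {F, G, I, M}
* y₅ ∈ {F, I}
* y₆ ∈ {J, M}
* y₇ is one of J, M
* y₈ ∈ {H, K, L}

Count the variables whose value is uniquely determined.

2

y₁ and y₅ between them cover only {F, I} — a naked pair. Remove those values from y₂, y₃, y₄.
y₆ and y₇ between them cover only {J, M} — a naked pair. Remove those values from y₂, y₃, y₄.
y₂ has just one choice, so y₂ = N.
That leaves y₄ = G.
Determined: y₂=N, y₄=G. The other variables each still have more than one consistent value. That makes 2.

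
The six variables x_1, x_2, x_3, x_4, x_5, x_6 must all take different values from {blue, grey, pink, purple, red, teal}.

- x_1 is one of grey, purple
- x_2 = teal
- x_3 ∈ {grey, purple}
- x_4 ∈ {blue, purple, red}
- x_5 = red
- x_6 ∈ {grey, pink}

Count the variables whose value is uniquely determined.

4

x_2 has just one choice, so x_2 = teal.
That leaves x_5 = red. Remove red from x_4.
Among the 4 still-open variables, blue fits only x_4 (and all 4 values in {blue, grey, pink, purple} must be used), so x_4 = blue.
Among the 3 still-open variables, pink fits only x_6 (and all 3 values in {grey, pink, purple} must be used), so x_6 = pink.
Determined: x_2=teal, x_4=blue, x_5=red, x_6=pink. The other variables each still have more than one consistent value. That makes 4.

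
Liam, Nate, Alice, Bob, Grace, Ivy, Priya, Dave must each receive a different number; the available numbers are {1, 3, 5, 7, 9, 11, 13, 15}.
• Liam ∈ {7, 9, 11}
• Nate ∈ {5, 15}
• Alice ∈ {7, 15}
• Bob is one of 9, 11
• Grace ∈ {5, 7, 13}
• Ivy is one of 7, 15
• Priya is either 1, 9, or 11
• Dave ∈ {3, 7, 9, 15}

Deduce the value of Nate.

The 8 variables draw from only 8 values {1, 3, 5, 7, 9, 11, 13, 15}, so each is used; only Priya can be 1, hence Priya = 1.
The 7 still-open variables draw from only 7 values {3, 5, 7, 9, 11, 13, 15}, so each is used; only Dave can be 3, hence Dave = 3.
The 6 still-open variables together cover exactly {5, 7, 9, 11, 13, 15} — 6 values for 6 variables — and 13 appears only in Grace's list, so Grace = 13.
The 5 still-open variables draw from only 5 values {5, 7, 9, 11, 15}, so each is used; only Nate can be 5, hence Nate = 5.

5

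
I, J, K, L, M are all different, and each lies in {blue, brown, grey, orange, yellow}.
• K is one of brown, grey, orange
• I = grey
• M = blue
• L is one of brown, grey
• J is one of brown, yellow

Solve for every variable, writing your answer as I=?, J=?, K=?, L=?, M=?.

I has just one choice, so I = grey. So K, L can't be grey.
L has just one choice, so L = brown. So J, K can't be brown.
M has just one choice, so M = blue.
J's domain is down to {yellow}, so J = yellow.
That leaves K = orange.

I=grey, J=yellow, K=orange, L=brown, M=blue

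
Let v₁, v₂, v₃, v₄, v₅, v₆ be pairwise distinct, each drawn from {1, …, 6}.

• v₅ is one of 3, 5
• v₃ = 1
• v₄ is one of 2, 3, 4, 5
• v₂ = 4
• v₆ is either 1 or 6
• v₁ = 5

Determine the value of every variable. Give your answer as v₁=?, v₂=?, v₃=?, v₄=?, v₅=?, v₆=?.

v₁=5, v₂=4, v₃=1, v₄=2, v₅=3, v₆=6

v₁ has just one choice, so v₁ = 5. So v₄, v₅ can't be 5.
v₂ has just one choice, so v₂ = 4. So v₄ can't be 4.
v₃'s domain is down to {1}, so v₃ = 1. So v₆ can't be 1.
v₅ has just one choice, so v₅ = 3. Strike 3 from v₄.
v₆ must be 6 (only option left).
v₄ must be 2 (only option left).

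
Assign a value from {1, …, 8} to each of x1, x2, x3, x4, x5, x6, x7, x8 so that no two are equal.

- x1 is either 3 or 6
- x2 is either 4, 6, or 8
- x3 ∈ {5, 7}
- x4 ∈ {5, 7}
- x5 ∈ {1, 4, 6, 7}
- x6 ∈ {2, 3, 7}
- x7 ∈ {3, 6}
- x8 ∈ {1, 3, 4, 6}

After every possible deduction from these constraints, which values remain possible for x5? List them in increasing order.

1, 4

Among the 8 variables, 2 fits only x6 (and all 8 values in {1, 2, 3, 4, 5, 6, 7, 8} must be used), so x6 = 2.
Among the 7 still-open variables, 8 fits only x2 (and all 7 values in {1, 3, 4, 5, 6, 7, 8} must be used), so x2 = 8.
The 2 variables x1 and x7 are confined to {3, 6}, which locks those values in; drop them from x5, x8.
x3 and x4 share exactly the 2 values {5, 7}; by pigeonhole those values go to them, so strike 5, 7 from x5.
No further eliminations apply; x5 can still be any of 1, 4.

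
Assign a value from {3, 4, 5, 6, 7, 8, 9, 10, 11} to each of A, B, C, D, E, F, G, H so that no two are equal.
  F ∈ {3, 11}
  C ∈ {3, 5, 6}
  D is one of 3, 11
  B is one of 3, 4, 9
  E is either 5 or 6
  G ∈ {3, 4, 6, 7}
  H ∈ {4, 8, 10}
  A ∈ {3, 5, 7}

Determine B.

D and F between them cover only {3, 11} — a naked pair. Remove those values from A, B, C, G.
C and E share exactly the 2 values {5, 6}; by pigeonhole those values go to them, so strike 5, 6 from A, G.
A must be 7 (only option left). Strike 7 from G.
That leaves G = 4. Remove 4 from B, H.
So B = 9.

9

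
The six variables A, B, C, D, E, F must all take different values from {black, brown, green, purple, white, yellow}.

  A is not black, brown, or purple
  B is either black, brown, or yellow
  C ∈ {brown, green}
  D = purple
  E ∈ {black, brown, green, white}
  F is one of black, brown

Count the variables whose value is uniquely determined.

D's domain is down to {purple}, so D = purple.
Determined: D=purple. The other variables each still have more than one consistent value. That makes 1.

1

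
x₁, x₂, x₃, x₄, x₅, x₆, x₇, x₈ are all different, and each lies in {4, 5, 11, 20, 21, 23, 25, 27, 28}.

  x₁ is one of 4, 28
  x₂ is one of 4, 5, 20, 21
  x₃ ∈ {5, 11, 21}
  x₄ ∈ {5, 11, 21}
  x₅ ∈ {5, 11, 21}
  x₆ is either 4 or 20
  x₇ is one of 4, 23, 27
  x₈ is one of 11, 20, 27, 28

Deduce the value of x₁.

The 8 variables together cover exactly {4, 5, 11, 20, 21, 23, 27, 28} — 8 values for 8 variables — and 23 appears only in x₇'s list, so x₇ = 23.
Among the 7 still-open variables, 27 fits only x₈ (and all 7 values in {4, 5, 11, 20, 21, 27, 28} must be used), so x₈ = 27.
The 6 still-open variables together cover exactly {4, 5, 11, 20, 21, 28} — 6 values for 6 variables — and 28 appears only in x₁'s list, so x₁ = 28.

28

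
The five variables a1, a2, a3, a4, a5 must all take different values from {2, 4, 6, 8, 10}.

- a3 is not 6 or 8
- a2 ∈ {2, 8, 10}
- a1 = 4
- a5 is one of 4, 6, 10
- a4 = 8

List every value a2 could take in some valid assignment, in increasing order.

a1 must be 4 (only option left). Strike 4 from a3, a5.
a4 has just one choice, so a4 = 8. Remove 8 from a2.
Among the 3 still-open variables, 6 fits only a5 (and all 3 values in {2, 6, 10} must be used), so a5 = 6.
No further eliminations apply; a2 can still be any of 2, 10.

2, 10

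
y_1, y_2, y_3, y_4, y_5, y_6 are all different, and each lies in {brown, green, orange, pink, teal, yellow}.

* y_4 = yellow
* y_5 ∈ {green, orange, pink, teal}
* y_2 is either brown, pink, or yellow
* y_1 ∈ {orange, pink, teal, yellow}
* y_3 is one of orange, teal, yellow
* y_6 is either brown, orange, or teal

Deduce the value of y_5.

green

y_4 must be yellow (only option left). Remove yellow from y_1, y_2, y_3.
The 5 still-open variables together cover exactly {brown, green, orange, pink, teal} — 5 values for 5 variables — and green appears only in y_5's list, so y_5 = green.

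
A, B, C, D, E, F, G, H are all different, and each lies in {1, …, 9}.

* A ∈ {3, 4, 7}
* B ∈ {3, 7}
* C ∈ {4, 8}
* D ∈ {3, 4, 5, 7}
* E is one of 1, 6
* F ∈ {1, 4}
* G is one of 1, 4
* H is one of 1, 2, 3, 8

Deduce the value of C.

The 8 variables draw from only 8 values {1, 2, 3, 4, 5, 6, 7, 8}, so each is used; only H can be 2, hence H = 2.
Among the 7 still-open variables, 5 fits only D (and all 7 values in {1, 3, 4, 5, 6, 7, 8} must be used), so D = 5.
Among the 6 still-open variables, 6 fits only E (and all 6 values in {1, 3, 4, 6, 7, 8} must be used), so E = 6.
The 5 still-open variables draw from only 5 values {1, 3, 4, 7, 8}, so each is used; only C can be 8, hence C = 8.

8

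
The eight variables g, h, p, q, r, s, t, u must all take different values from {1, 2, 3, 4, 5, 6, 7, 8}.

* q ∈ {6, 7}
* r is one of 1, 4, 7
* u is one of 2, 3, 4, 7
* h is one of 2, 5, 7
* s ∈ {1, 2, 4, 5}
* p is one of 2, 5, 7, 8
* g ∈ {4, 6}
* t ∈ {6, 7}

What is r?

1

Among the 8 variables, 3 fits only u (and all 8 values in {1, 2, 3, 4, 5, 6, 7, 8} must be used), so u = 3.
The 7 still-open variables draw from only 7 values {1, 2, 4, 5, 6, 7, 8}, so each is used; only p can be 8, hence p = 8.
q and t share exactly the 2 values {6, 7}; by pigeonhole those values go to them, so strike 6, 7 from g, h, r.
g has just one choice, so g = 4. So r, s can't be 4.
So r = 1.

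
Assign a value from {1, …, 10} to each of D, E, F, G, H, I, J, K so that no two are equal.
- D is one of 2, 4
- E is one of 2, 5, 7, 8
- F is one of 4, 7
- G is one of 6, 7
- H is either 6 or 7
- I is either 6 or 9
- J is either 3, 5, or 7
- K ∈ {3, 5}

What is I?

9

The 8 variables together cover exactly {2, 3, 4, 5, 6, 7, 8, 9} — 8 values for 8 variables — and 8 appears only in E's list, so E = 8.
Among the 7 still-open variables, 2 fits only D (and all 7 values in {2, 3, 4, 5, 6, 7, 9} must be used), so D = 2.
The 6 still-open variables draw from only 6 values {3, 4, 5, 6, 7, 9}, so each is used; only F can be 4, hence F = 4.
The 5 still-open variables together cover exactly {3, 5, 6, 7, 9} — 5 values for 5 variables — and 9 appears only in I's list, so I = 9.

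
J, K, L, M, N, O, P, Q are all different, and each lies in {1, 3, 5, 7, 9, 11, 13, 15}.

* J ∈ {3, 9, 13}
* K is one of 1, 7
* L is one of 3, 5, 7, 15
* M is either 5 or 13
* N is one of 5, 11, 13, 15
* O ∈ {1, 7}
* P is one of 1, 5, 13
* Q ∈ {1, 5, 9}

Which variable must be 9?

Q

The 8 variables together cover exactly {1, 3, 5, 7, 9, 11, 13, 15} — 8 values for 8 variables — and 11 appears only in N's list, so N = 11.
The 7 still-open variables draw from only 7 values {1, 3, 5, 7, 9, 13, 15}, so each is used; only L can be 15, hence L = 15.
Among the 6 still-open variables, 3 fits only J (and all 6 values in {1, 3, 5, 7, 9, 13} must be used), so J = 3.
The 5 still-open variables draw from only 5 values {1, 5, 7, 9, 13}, so each is used; only Q can be 9, hence Q = 9.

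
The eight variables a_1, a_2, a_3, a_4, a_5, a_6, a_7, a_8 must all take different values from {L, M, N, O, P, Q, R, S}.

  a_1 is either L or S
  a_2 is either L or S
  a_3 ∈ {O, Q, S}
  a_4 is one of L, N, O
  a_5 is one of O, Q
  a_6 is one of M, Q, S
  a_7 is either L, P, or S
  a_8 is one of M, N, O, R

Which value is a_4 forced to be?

The 8 variables together cover exactly {L, M, N, O, P, Q, R, S} — 8 values for 8 variables — and P appears only in a_7's list, so a_7 = P.
The 7 still-open variables together cover exactly {L, M, N, O, Q, R, S} — 7 values for 7 variables — and R appears only in a_8's list, so a_8 = R.
Among the 6 still-open variables, M fits only a_6 (and all 6 values in {L, M, N, O, Q, S} must be used), so a_6 = M.
The 5 still-open variables together cover exactly {L, N, O, Q, S} — 5 values for 5 variables — and N appears only in a_4's list, so a_4 = N.

N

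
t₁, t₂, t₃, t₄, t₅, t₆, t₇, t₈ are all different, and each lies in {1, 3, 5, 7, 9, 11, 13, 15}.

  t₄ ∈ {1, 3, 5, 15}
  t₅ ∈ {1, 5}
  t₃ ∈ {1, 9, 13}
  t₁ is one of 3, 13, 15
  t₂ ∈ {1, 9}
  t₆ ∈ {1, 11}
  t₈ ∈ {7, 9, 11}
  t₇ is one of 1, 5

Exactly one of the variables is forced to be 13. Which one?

The 8 variables together cover exactly {1, 3, 5, 7, 9, 11, 13, 15} — 8 values for 8 variables — and 7 appears only in t₈'s list, so t₈ = 7.
Among the 7 still-open variables, 11 fits only t₆ (and all 7 values in {1, 3, 5, 9, 11, 13, 15} must be used), so t₆ = 11.
The 2 variables t₅ and t₇ are confined to {1, 5}, which locks those values in; drop them from t₂, t₃, t₄.
t₂'s domain is down to {9}, so t₂ = 9. So t₃ can't be 9.
So 13 goes to t₃.

t₃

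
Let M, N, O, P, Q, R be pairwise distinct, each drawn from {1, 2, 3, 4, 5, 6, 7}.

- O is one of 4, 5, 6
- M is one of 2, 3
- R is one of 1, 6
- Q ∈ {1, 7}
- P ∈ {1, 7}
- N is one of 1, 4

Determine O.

5

P and Q between them cover only {1, 7} — a naked pair. Remove those values from N, R.
That leaves N = 4. Eliminate 4 elsewhere: O.
R has just one choice, so R = 6. Strike 6 from O.
So O = 5.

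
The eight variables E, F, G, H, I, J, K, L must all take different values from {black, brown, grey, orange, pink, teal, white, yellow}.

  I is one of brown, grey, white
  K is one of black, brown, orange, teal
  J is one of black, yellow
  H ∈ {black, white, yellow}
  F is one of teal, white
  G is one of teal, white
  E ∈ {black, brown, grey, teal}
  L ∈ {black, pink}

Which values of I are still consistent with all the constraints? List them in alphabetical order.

brown, grey

The 8 variables draw from only 8 values {black, brown, grey, orange, pink, teal, white, yellow}, so each is used; only K can be orange, hence K = orange.
Among the 7 still-open variables, pink fits only L (and all 7 values in {black, brown, grey, pink, teal, white, yellow} must be used), so L = pink.
F and G between them cover only {teal, white} — a naked pair. Remove those values from E, H, I.
H and J between them cover only {black, yellow} — a naked pair. Remove those values from E.
No further eliminations apply; I can still be any of brown, grey.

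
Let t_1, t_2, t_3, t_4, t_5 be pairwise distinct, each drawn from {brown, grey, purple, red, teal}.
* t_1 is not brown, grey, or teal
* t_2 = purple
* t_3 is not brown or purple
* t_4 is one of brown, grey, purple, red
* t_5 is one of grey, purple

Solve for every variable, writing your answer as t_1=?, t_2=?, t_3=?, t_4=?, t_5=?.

t_2's domain is down to {purple}, so t_2 = purple. Strike purple from t_1, t_4, t_5.
That leaves t_5 = grey. Eliminate grey elsewhere: t_3, t_4.
t_1 has just one choice, so t_1 = red. So t_3, t_4 can't be red.
That leaves t_3 = teal.
t_4's domain is down to {brown}, so t_4 = brown.

t_1=red, t_2=purple, t_3=teal, t_4=brown, t_5=grey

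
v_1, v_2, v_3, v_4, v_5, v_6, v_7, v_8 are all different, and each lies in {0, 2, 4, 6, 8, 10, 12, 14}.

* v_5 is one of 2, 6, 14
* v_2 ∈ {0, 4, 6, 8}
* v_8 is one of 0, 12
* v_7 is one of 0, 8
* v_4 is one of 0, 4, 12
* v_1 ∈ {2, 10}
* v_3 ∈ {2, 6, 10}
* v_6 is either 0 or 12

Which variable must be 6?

v_2

The 8 variables draw from only 8 values {0, 2, 4, 6, 8, 10, 12, 14}, so each is used; only v_5 can be 14, hence v_5 = 14.
v_6 and v_8 between them cover only {0, 12} — a naked pair. Remove those values from v_2, v_4, v_7.
v_4 has just one choice, so v_4 = 4. Strike 4 from v_2.
That leaves v_7 = 8. Eliminate 8 elsewhere: v_2.
So 6 goes to v_2.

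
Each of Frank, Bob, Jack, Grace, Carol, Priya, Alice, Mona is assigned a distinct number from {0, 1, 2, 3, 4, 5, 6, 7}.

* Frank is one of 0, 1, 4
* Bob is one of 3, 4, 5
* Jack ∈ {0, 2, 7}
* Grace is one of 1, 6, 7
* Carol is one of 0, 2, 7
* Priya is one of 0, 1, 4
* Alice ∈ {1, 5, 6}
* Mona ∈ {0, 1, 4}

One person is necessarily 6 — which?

Grace

The 8 variables together cover exactly {0, 1, 2, 3, 4, 5, 6, 7} — 8 values for 8 variables — and 3 appears only in Bob's list, so Bob = 3.
The 7 still-open variables draw from only 7 values {0, 1, 2, 4, 5, 6, 7}, so each is used; only Alice can be 5, hence Alice = 5.
The 6 still-open variables together cover exactly {0, 1, 2, 4, 6, 7} — 6 values for 6 variables — and 6 appears only in Grace's list, so Grace = 6.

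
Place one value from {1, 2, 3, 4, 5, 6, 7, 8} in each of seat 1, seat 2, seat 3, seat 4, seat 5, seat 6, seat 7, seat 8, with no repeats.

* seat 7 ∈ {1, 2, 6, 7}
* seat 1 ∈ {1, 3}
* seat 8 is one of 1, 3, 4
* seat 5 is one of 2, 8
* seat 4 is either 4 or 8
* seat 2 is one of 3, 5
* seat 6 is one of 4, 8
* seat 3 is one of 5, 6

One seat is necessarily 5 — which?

seat 2

The 8 variables draw from only 8 values {1, 2, 3, 4, 5, 6, 7, 8}, so each is used; only seat 7 can be 7, hence seat 7 = 7.
The 7 still-open variables together cover exactly {1, 2, 3, 4, 5, 6, 8} — 7 values for 7 variables — and 2 appears only in seat 5's list, so seat 5 = 2.
The 6 still-open variables together cover exactly {1, 3, 4, 5, 6, 8} — 6 values for 6 variables — and 6 appears only in seat 3's list, so seat 3 = 6.
The 5 still-open variables draw from only 5 values {1, 3, 4, 5, 8}, so each is used; only seat 2 can be 5, hence seat 2 = 5.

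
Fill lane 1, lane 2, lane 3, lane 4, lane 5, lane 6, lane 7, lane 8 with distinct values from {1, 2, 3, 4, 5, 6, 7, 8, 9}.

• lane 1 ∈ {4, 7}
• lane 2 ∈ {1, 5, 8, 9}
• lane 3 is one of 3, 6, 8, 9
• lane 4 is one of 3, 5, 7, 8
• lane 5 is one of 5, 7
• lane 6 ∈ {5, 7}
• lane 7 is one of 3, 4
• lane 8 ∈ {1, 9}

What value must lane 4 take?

The 8 variables draw from only 8 values {1, 3, 4, 5, 6, 7, 8, 9}, so each is used; only lane 3 can be 6, hence lane 3 = 6.
The 2 variables lane 5 and lane 6 are confined to {5, 7}, which locks those values in; drop them from lane 1, lane 2, lane 4.
lane 1 has just one choice, so lane 1 = 4. Strike 4 from lane 7.
lane 7 must be 3 (only option left). Remove 3 from lane 4.
So lane 4 = 8.

8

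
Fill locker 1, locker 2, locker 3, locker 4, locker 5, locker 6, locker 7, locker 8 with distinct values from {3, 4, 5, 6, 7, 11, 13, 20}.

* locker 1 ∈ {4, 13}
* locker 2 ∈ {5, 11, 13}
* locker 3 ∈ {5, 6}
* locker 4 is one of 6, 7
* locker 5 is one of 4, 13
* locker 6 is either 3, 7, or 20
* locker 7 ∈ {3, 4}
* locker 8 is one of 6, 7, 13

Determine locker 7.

Among the 8 variables, 11 fits only locker 2 (and all 8 values in {3, 4, 5, 6, 7, 11, 13, 20} must be used), so locker 2 = 11.
The 7 still-open variables draw from only 7 values {3, 4, 5, 6, 7, 13, 20}, so each is used; only locker 3 can be 5, hence locker 3 = 5.
The 6 still-open variables together cover exactly {3, 4, 6, 7, 13, 20} — 6 values for 6 variables — and 20 appears only in locker 6's list, so locker 6 = 20.
The 5 still-open variables together cover exactly {3, 4, 6, 7, 13} — 5 values for 5 variables — and 3 appears only in locker 7's list, so locker 7 = 3.

3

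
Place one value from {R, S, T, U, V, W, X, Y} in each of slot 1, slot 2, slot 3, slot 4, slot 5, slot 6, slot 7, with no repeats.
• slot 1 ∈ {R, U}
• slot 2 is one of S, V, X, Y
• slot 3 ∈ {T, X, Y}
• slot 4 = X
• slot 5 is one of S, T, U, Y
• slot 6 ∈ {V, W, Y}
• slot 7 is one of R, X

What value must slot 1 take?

slot 4 has just one choice, so slot 4 = X. Eliminate X elsewhere: slot 2, slot 3, slot 7.
slot 7's domain is down to {R}, so slot 7 = R. Eliminate R elsewhere: slot 1.
So slot 1 = U.

U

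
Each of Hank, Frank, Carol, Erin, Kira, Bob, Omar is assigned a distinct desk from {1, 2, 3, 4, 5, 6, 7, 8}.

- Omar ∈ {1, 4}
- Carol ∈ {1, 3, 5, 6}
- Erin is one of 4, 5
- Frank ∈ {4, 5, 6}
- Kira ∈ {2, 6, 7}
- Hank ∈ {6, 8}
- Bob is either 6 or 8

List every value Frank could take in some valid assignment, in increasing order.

4, 5

The 2 variables Hank and Bob are confined to {6, 8}, which locks those values in; drop them from Frank, Carol, Kira.
The 2 variables Frank and Erin are confined to {4, 5}, which locks those values in; drop them from Carol, Omar.
Omar must be 1 (only option left). Strike 1 from Carol.
That leaves Carol = 3.
No further eliminations apply; Frank can still be any of 4, 5.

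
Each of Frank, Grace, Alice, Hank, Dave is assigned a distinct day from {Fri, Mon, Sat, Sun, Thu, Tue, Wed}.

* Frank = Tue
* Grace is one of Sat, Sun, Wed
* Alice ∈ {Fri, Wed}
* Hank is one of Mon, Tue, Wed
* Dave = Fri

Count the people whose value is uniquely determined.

4

Frank must be Tue (only option left). Strike Tue from Hank.
Dave has just one choice, so Dave = Fri. Eliminate Fri elsewhere: Alice.
That leaves Alice = Wed. So Grace, Hank can't be Wed.
Hank must be Mon (only option left).
Determined: Frank=Tue, Alice=Wed, Hank=Mon, Dave=Fri. The other people each still have more than one consistent value. That makes 4.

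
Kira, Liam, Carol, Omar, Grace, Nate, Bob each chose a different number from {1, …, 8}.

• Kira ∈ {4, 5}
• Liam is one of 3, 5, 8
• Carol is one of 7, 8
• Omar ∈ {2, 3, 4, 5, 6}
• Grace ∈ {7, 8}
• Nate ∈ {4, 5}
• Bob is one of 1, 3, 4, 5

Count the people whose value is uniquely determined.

2

Kira and Nate between them cover only {4, 5} — a naked pair. Remove those values from Liam, Omar, Bob.
Carol and Grace between them cover only {7, 8} — a naked pair. Remove those values from Liam.
That leaves Liam = 3. Remove 3 from Omar, Bob.
Bob's domain is down to {1}, so Bob = 1.
Determined: Liam=3, Bob=1. The other people each still have more than one consistent value. That makes 2.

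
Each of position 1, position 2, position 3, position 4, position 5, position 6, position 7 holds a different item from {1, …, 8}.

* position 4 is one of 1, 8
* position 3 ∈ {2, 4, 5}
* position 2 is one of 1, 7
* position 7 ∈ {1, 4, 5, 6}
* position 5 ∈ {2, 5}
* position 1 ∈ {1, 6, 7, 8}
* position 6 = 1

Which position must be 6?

position 1

position 6 must be 1 (only option left). So position 1, position 2, position 4, position 7 can't be 1.
That leaves position 2 = 7. So position 1 can't be 7.
position 4 must be 8 (only option left). So position 1 can't be 8.
So 6 goes to position 1.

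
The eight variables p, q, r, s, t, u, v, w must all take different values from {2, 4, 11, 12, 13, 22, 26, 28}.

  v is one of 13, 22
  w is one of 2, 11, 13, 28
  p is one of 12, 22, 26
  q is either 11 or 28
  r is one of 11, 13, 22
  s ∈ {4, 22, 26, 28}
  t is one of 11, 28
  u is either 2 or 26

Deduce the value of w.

2

The 8 variables together cover exactly {2, 4, 11, 12, 13, 22, 26, 28} — 8 values for 8 variables — and 4 appears only in s's list, so s = 4.
The 7 still-open variables together cover exactly {2, 11, 12, 13, 22, 26, 28} — 7 values for 7 variables — and 12 appears only in p's list, so p = 12.
The 6 still-open variables draw from only 6 values {2, 11, 13, 22, 26, 28}, so each is used; only u can be 26, hence u = 26.
The 5 still-open variables together cover exactly {2, 11, 13, 22, 28} — 5 values for 5 variables — and 2 appears only in w's list, so w = 2.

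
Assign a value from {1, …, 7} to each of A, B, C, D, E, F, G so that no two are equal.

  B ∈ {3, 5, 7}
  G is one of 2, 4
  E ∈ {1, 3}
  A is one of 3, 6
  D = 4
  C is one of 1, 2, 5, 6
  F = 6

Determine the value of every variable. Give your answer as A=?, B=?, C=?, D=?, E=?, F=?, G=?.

D must be 4 (only option left). Strike 4 from G.
F's domain is down to {6}, so F = 6. Remove 6 from A, C.
G has just one choice, so G = 2. Eliminate 2 elsewhere: C.
A's domain is down to {3}, so A = 3. So B, E can't be 3.
E's domain is down to {1}, so E = 1. Strike 1 from C.
C must be 5 (only option left). So B can't be 5.
B has just one choice, so B = 7.

A=3, B=7, C=5, D=4, E=1, F=6, G=2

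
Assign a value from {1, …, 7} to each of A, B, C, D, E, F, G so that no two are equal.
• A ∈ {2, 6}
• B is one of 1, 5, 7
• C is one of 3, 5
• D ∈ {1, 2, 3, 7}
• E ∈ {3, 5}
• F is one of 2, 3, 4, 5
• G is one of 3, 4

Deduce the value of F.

2

Among the 7 variables, 6 fits only A (and all 7 values in {1, 2, 3, 4, 5, 6, 7} must be used), so A = 6.
C and E between them cover only {3, 5} — a naked pair. Remove those values from B, D, F, G.
G's domain is down to {4}, so G = 4. Eliminate 4 elsewhere: F.
So F = 2.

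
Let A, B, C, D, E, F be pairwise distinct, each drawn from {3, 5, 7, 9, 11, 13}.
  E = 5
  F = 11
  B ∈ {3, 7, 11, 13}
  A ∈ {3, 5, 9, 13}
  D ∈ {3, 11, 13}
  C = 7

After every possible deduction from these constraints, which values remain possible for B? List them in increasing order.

3, 13

C has just one choice, so C = 7. Strike 7 from B.
E's domain is down to {5}, so E = 5. Eliminate 5 elsewhere: A.
F must be 11 (only option left). Eliminate 11 elsewhere: B, D.
Among the 3 still-open variables, 9 fits only A (and all 3 values in {3, 9, 13} must be used), so A = 9.
No further eliminations apply; B can still be any of 3, 13.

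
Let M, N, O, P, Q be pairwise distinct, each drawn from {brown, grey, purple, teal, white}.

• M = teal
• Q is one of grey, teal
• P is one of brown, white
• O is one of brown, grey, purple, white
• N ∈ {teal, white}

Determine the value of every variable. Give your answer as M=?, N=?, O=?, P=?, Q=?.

M must be teal (only option left). So N, Q can't be teal.
That leaves N = white. So O, P can't be white.
That leaves P = brown. Eliminate brown elsewhere: O.
That leaves Q = grey. So O can't be grey.
O's domain is down to {purple}, so O = purple.

M=teal, N=white, O=purple, P=brown, Q=grey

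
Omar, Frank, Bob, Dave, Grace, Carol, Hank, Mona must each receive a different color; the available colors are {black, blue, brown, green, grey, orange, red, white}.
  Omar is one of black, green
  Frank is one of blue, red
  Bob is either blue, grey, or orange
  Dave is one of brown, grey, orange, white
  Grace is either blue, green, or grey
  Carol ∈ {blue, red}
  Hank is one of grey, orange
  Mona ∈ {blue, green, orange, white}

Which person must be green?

Grace

The 8 variables draw from only 8 values {black, blue, brown, green, grey, orange, red, white}, so each is used; only Omar can be black, hence Omar = black.
The 7 still-open variables together cover exactly {blue, brown, green, grey, orange, red, white} — 7 values for 7 variables — and brown appears only in Dave's list, so Dave = brown.
Among the 6 still-open variables, white fits only Mona (and all 6 values in {blue, green, grey, orange, red, white} must be used), so Mona = white.
Among the 5 still-open variables, green fits only Grace (and all 5 values in {blue, green, grey, orange, red} must be used), so Grace = green.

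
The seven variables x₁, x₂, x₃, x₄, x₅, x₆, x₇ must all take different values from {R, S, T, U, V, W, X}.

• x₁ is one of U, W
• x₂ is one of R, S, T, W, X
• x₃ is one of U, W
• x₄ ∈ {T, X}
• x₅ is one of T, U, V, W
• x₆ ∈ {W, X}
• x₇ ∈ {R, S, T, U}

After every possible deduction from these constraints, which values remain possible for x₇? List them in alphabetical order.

R, S

Among the 7 variables, V fits only x₅ (and all 7 values in {R, S, T, U, V, W, X} must be used), so x₅ = V.
x₁ and x₃ share exactly the 2 values {U, W}; by pigeonhole those values go to them, so strike U, W from x₂, x₆, x₇.
x₆ has just one choice, so x₆ = X. Remove X from x₂, x₄.
That leaves x₄ = T. Remove T from x₂, x₇.
No further eliminations apply; x₇ can still be any of R, S.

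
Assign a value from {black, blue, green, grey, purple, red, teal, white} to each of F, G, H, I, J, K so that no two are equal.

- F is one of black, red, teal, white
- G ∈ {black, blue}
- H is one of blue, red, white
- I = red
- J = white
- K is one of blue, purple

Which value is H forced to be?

blue

I's domain is down to {red}, so I = red. So F, H can't be red.
That leaves J = white. So F, H can't be white.
So H = blue.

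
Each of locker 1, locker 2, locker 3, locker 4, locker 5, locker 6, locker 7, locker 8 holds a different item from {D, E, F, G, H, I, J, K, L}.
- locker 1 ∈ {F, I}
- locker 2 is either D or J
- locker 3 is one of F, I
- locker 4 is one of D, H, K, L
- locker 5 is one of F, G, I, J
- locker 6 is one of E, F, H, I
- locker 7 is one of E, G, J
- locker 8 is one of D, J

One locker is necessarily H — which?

locker 6

locker 1 and locker 3 between them cover only {F, I} — a naked pair. Remove those values from locker 5, locker 6.
locker 2 and locker 8 share exactly the 2 values {D, J}; by pigeonhole those values go to them, so strike D, J from locker 4, locker 5, locker 7.
locker 5 must be G (only option left). Remove G from locker 7.
locker 7 must be E (only option left). So locker 6 can't be E.
So H goes to locker 6.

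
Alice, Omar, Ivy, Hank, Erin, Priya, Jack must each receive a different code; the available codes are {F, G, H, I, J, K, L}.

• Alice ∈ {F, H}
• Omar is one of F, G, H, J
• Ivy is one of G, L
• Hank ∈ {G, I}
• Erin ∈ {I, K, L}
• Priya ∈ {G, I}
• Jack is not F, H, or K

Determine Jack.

J

The 7 variables draw from only 7 values {F, G, H, I, J, K, L}, so each is used; only Erin can be K, hence Erin = K.
Hank and Priya between them cover only {G, I} — a naked pair. Remove those values from Omar, Ivy, Jack.
Ivy's domain is down to {L}, so Ivy = L. So Jack can't be L.
So Jack = J.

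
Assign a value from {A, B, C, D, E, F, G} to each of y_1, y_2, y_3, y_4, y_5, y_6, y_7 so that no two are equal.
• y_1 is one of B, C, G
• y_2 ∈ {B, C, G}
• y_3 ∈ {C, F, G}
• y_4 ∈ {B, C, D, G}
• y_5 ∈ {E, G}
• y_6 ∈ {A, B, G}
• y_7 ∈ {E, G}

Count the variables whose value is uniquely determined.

Among the 7 variables, A fits only y_6 (and all 7 values in {A, B, C, D, E, F, G} must be used), so y_6 = A.
The 6 still-open variables together cover exactly {B, C, D, E, F, G} — 6 values for 6 variables — and D appears only in y_4's list, so y_4 = D.
The 5 still-open variables draw from only 5 values {B, C, E, F, G}, so each is used; only y_3 can be F, hence y_3 = F.
y_5 and y_7 share exactly the 2 values {E, G}; by pigeonhole those values go to them, so strike E, G from y_1, y_2.
Determined: y_3=F, y_4=D, y_6=A. The other variables each still have more than one consistent value. That makes 3.

3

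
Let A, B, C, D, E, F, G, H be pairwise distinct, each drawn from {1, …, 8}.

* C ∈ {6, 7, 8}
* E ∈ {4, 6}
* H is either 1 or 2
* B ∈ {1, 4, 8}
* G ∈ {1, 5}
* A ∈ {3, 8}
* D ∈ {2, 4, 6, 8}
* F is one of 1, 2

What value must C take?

7

The 8 variables together cover exactly {1, 2, 3, 4, 5, 6, 7, 8} — 8 values for 8 variables — and 3 appears only in A's list, so A = 3.
The 7 still-open variables draw from only 7 values {1, 2, 4, 5, 6, 7, 8}, so each is used; only G can be 5, hence G = 5.
Among the 6 still-open variables, 7 fits only C (and all 6 values in {1, 2, 4, 6, 7, 8} must be used), so C = 7.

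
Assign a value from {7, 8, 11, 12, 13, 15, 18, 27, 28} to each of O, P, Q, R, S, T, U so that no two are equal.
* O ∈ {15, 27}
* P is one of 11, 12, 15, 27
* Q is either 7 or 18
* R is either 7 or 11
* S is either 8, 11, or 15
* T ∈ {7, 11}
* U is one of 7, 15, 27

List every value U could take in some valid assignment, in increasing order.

The 7 variables together cover exactly {7, 8, 11, 12, 15, 18, 27} — 7 values for 7 variables — and 8 appears only in S's list, so S = 8.
The 6 still-open variables draw from only 6 values {7, 11, 12, 15, 18, 27}, so each is used; only P can be 12, hence P = 12.
The 5 still-open variables together cover exactly {7, 11, 15, 18, 27} — 5 values for 5 variables — and 18 appears only in Q's list, so Q = 18.
R and T between them cover only {7, 11} — a naked pair. Remove those values from U.
No further eliminations apply; U can still be any of 15, 27.

15, 27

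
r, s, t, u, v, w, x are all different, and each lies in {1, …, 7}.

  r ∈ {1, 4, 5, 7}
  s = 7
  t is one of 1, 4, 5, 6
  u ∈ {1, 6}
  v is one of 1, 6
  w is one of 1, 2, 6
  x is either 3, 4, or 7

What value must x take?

3

s has just one choice, so s = 7. Strike 7 from r, x.
The 6 still-open variables together cover exactly {1, 2, 3, 4, 5, 6} — 6 values for 6 variables — and 2 appears only in w's list, so w = 2.
The 5 still-open variables draw from only 5 values {1, 3, 4, 5, 6}, so each is used; only x can be 3, hence x = 3.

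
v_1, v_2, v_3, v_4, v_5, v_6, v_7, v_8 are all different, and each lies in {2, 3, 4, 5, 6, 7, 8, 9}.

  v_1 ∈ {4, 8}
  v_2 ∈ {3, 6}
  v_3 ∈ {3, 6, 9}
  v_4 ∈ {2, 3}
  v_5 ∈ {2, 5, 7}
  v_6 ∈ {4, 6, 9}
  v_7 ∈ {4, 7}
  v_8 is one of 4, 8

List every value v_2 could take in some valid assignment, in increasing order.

3, 6

The 8 variables draw from only 8 values {2, 3, 4, 5, 6, 7, 8, 9}, so each is used; only v_5 can be 5, hence v_5 = 5.
The 7 still-open variables together cover exactly {2, 3, 4, 6, 7, 8, 9} — 7 values for 7 variables — and 2 appears only in v_4's list, so v_4 = 2.
The 6 still-open variables together cover exactly {3, 4, 6, 7, 8, 9} — 6 values for 6 variables — and 7 appears only in v_7's list, so v_7 = 7.
v_1 and v_8 between them cover only {4, 8} — a naked pair. Remove those values from v_6.
No further eliminations apply; v_2 can still be any of 3, 6.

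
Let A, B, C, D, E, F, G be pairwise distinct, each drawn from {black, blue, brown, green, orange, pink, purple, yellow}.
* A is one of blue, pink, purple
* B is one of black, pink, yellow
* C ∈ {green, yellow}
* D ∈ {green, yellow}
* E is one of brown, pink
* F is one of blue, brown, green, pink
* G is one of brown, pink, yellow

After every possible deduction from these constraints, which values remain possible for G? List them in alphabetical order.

brown, pink

The 7 variables together cover exactly {black, blue, brown, green, pink, purple, yellow} — 7 values for 7 variables — and black appears only in B's list, so B = black.
Among the 6 still-open variables, purple fits only A (and all 6 values in {blue, brown, green, pink, purple, yellow} must be used), so A = purple.
The 5 still-open variables draw from only 5 values {blue, brown, green, pink, yellow}, so each is used; only F can be blue, hence F = blue.
C and D between them cover only {green, yellow} — a naked pair. Remove those values from G.
No further eliminations apply; G can still be any of brown, pink.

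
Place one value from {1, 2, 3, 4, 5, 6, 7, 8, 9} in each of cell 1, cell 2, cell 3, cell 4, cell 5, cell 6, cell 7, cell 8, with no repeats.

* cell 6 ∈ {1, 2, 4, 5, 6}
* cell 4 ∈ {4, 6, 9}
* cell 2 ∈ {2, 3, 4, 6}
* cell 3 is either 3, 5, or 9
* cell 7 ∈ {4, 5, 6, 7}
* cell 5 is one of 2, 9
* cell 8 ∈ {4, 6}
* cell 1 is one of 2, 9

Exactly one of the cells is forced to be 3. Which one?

The 8 variables together cover exactly {1, 2, 3, 4, 5, 6, 7, 9} — 8 values for 8 variables — and 1 appears only in cell 6's list, so cell 6 = 1.
Among the 7 still-open variables, 7 fits only cell 7 (and all 7 values in {2, 3, 4, 5, 6, 7, 9} must be used), so cell 7 = 7.
Among the 6 still-open variables, 5 fits only cell 3 (and all 6 values in {2, 3, 4, 5, 6, 9} must be used), so cell 3 = 5.
The 5 still-open variables together cover exactly {2, 3, 4, 6, 9} — 5 values for 5 variables — and 3 appears only in cell 2's list, so cell 2 = 3.

cell 2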